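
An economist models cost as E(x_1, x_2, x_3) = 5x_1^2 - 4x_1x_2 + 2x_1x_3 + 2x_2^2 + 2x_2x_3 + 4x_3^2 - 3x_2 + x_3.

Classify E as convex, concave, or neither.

convex

E is quadratic, so its Hessian is the constant matrix H = [[10, -4, 2], [-4, 4, 2], [2, 2, 8]].
Leading principal minors: 10, 24, 104.
All positive ⇒ H ≻ 0 ⇒ convex.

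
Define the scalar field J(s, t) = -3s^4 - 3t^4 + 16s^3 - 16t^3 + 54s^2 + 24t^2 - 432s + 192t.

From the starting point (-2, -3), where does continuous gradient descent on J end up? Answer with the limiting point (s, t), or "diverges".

J is separable, so gradient descent decouples: s follows -∂J/∂s, t follows -∂J/∂t.
∂J/∂s = -12(s - 4)(s - 3)(s + 3); at s=-2 this is -360, so s increases.
∂J/∂t = -12(t - 2)(t + 2)(t + 4); at t=-3 this is -60, so t increases.
s converges to its nearest critical value 3 (a local min of the s-part); t converges to -2. The iterate converges to (3, -2).

(3, -2)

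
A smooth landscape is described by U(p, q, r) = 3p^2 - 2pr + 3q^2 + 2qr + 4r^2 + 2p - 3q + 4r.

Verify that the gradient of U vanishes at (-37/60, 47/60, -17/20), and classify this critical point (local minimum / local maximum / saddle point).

local minimum

∇U = (6p - 2r + 2, 6q + 2r - 3, -2p + 2q + 8r + 4); substituting (-37/60, 47/60, -17/20) gives ∇U = (0, 0, 0), so (-37/60, 47/60, -17/20) is indeed a critical point.
The Hessian is constant: H = [[6, 0, -2], [0, 6, 2], [-2, 2, 8]].
Leading principal minors: Δ₁ = 6, Δ₂ = 36, Δ₃ = 240.
All leading minors are positive, so H is positive definite: a local minimum.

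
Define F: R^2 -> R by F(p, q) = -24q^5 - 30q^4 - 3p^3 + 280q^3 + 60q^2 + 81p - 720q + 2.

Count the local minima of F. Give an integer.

2

F separates as a function of p plus a function of q, so ∇F=0 decouples.
∂F/∂p = -9(p - 3)(p + 3) = 0 at p ∈ {-3, 3}; ∂F/∂q = -120(q - 2)(q - 1)(q + 1)(q + 3) = 0 at q ∈ {-3, -1, 1, 2}.
The Hessian is diagonal: diag(F_pp, F_qq). Second derivatives: F_pp(-3)=54, F_pp(3)=-54; F_qq(-3)=4800, F_qq(-1)=-1440, F_qq(1)=960, F_qq(2)=-1800.
Local minima occur where both diagonal entries positive: (-3, -3), (-3, 1). Count: 2.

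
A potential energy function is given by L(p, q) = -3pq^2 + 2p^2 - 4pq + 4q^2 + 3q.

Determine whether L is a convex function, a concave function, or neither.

The term -3pq^2 is cubic, so the Hessian is not constant.
∂²L/∂q² = -6p + 8, which takes both signs as p varies (negative for sufficiently large p). A diagonal entry of the Hessian changing sign means the Hessian is neither positive- nor negative-semidefinite on all of R^2.

neither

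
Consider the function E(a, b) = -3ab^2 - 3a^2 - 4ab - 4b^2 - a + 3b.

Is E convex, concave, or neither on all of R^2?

neither

The term -3ab^2 is cubic, so the Hessian is not constant.
∂²E/∂b² = -6a - 8, which takes both signs as a varies (negative for sufficiently large a). A diagonal entry of the Hessian changing sign means the Hessian is neither positive- nor negative-semidefinite on all of R^2.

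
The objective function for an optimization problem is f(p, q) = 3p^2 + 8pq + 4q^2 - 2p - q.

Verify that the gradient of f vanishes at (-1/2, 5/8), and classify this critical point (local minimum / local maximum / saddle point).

∇f = (6p + 8q - 2, 8p + 8q - 1); substituting (-1/2, 5/8) gives ∇f = (0, 0), so (-1/2, 5/8) is indeed a critical point.
The Hessian of f is constant: H = [[6, 8], [8, 8]].
det(H) = 6·8 − 8² = -16.
Since det(H) < 0, H is indefinite and the critical point is a saddle point.

saddle point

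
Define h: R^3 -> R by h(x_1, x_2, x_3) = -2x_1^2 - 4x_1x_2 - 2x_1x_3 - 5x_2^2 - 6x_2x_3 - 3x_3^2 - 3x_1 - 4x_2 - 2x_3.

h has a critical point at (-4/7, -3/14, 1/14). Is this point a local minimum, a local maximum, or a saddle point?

local maximum

The Hessian is constant: H = [[-4, -4, -2], [-4, -10, -6], [-2, -6, -6]].
Leading principal minors: Δ₁ = -4, Δ₂ = 24, Δ₃ = -56.
The minors alternate sign starting negative (−, +, −), so H is negative definite: a local maximum.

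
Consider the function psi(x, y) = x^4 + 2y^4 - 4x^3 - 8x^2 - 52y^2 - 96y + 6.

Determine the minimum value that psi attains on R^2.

psi(x,y) separates as P(x) + Q(y) + 6, so its minimum is min P + min Q + 6.
P'(x) = 4x(x - 4)(x + 1) vanishes at x ∈ {-1, 0, 4}; Q'(y) = 8(y - 4)(y + 1)(y + 3) vanishes at y ∈ {-3, -1, 4}.
Local minima of P (where P''>0): P(-1)=-3, P(4)=-128. Local minima of Q: Q(-3)=-18, Q(4)=-704.
So the global minimum of psi is P(4) + Q(4) + 6 = -128 − 704 + 6 = -826, attained at (4, 4).

-826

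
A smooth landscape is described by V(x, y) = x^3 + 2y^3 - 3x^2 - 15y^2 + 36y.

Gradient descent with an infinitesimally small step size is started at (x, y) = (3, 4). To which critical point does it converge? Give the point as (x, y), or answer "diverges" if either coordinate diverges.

V is separable, so gradient descent decouples: x follows -∂V/∂x, y follows -∂V/∂y.
∂V/∂x = 3x(x - 2); at x=3 this is 9, so x decreases.
∂V/∂y = 6(y - 3)(y - 2); at y=4 this is 12, so y decreases.
x converges to its nearest critical value 2 (a local min of the x-part); y converges to 3. The iterate converges to (2, 3).

(2, 3)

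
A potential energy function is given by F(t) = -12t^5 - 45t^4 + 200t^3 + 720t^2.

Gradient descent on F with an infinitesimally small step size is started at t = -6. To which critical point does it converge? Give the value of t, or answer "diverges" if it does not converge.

-4

F'(t) = -60t(t - 3)(t + 2)(t + 4), so F'(-6) = -25920.
Gradient descent moves in the -F' direction, i.e. t is increasing.
The nearest critical point in that direction is t = -4, where F'' = 3360 > 0 (a local minimum). The iterate converges there.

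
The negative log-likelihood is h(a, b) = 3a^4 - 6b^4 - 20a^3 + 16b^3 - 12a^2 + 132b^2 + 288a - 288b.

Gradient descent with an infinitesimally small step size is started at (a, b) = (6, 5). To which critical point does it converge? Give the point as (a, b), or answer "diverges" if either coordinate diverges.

diverges

h is separable, so gradient descent decouples: a follows -∂h/∂a, b follows -∂h/∂b.
∂h/∂a = 12(a - 4)(a - 3)(a + 2); at a=6 this is 576, so a decreases.
∂h/∂b = -24(b - 4)(b - 1)(b + 3); at b=5 this is -768, so b increases.
The b-coordinate has no critical point in that direction and runs off to infinity.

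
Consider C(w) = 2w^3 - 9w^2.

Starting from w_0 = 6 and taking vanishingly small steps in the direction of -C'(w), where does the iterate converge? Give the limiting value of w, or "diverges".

3

C'(w) = 6w(w - 3), so C'(6) = 108.
Gradient descent moves in the -C' direction, i.e. w is decreasing.
The nearest critical point in that direction is w = 3, where C'' = 18 > 0 (a local minimum). The iterate converges there.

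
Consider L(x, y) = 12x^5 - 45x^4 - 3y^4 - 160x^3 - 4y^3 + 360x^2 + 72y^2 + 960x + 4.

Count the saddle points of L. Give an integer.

L separates as a function of x plus a function of y, so ∇L=0 decouples.
∂L/∂x = 60(x - 4)(x - 2)(x + 1)(x + 2) = 0 at x ∈ {-2, -1, 2, 4}; ∂L/∂y = -12y(y - 3)(y + 4) = 0 at y ∈ {-4, 0, 3}.
The Hessian is diagonal: diag(L_xx, L_yy). Second derivatives: L_xx(-2)=-1440, L_xx(-1)=900, L_xx(2)=-1440, L_xx(4)=3600; L_yy(-4)=-336, L_yy(0)=144, L_yy(3)=-252.
Saddle points occur where the two diagonal entries have opposite signs: (-2, 0), (-1, -4), (-1, 3), (2, 0), (4, -4), (4, 3). Count: 6.

6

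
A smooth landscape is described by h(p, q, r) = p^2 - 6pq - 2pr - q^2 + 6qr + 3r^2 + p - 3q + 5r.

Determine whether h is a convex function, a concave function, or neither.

neither

h is quadratic, so its Hessian is the constant matrix H = [[2, -6, -2], [-6, -2, 6], [-2, 6, 6]].
Leading principal minors: 2, -40, -160.
Neither pattern holds ⇒ H is indefinite ⇒ neither convex nor concave.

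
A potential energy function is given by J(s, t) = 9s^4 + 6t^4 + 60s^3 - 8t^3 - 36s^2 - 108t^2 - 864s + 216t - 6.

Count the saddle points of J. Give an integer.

4

J separates as a function of s plus a function of t, so ∇J=0 decouples.
∂J/∂s = 36(s - 2)(s + 3)(s + 4) = 0 at s ∈ {-4, -3, 2}; ∂J/∂t = 24(t - 3)(t - 1)(t + 3) = 0 at t ∈ {-3, 1, 3}.
The Hessian is diagonal: diag(J_ss, J_tt). Second derivatives: J_ss(-4)=216, J_ss(-3)=-180, J_ss(2)=1080; J_tt(-3)=576, J_tt(1)=-192, J_tt(3)=288.
Saddle points occur where the two diagonal entries have opposite signs: (-4, 1), (-3, -3), (-3, 3), (2, 1). Count: 4.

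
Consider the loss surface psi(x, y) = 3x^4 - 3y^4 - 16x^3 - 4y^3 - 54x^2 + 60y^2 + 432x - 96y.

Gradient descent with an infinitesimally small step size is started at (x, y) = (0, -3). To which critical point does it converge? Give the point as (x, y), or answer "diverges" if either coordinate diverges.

psi is separable, so gradient descent decouples: x follows -∂psi/∂x, y follows -∂psi/∂y.
∂psi/∂x = 12(x - 4)(x - 3)(x + 3); at x=0 this is 432, so x decreases.
∂psi/∂y = -12(y - 2)(y - 1)(y + 4); at y=-3 this is -240, so y increases.
x converges to its nearest critical value -3 (a local min of the x-part); y converges to 1. The iterate converges to (-3, 1).

(-3, 1)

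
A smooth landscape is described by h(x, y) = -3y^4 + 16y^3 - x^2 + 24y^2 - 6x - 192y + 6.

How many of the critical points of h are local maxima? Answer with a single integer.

h separates as a function of x plus a function of y, so ∇h=0 decouples.
∂h/∂x = -2(x + 3) = 0 at x ∈ {-3}; ∂h/∂y = -12(y - 4)(y - 2)(y + 2) = 0 at y ∈ {-2, 2, 4}.
The Hessian is diagonal: diag(h_xx, h_yy). Second derivatives: h_xx(-3)=-2; h_yy(-2)=-288, h_yy(2)=96, h_yy(4)=-144.
Local maxima occur where both diagonal entries negative: (-3, -2), (-3, 4). Count: 2.

2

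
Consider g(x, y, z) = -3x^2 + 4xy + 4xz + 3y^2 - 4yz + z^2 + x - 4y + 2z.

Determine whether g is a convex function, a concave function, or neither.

neither

g is quadratic, so its Hessian is the constant matrix H = [[-6, 4, 4], [4, 6, -4], [4, -4, 2]].
Leading principal minors: -6, -52, -232.
Neither pattern holds ⇒ H is indefinite ⇒ neither convex nor concave.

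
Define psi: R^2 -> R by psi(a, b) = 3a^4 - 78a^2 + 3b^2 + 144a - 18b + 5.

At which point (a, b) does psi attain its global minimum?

psi(a,b) separates as P(a) + Q(b) + 5, so its minimum is min P + min Q + 5.
P'(a) = 12(a - 3)(a - 1)(a + 4) vanishes at a ∈ {-4, 1, 3}; Q'(b) = 6b - 18 vanishes at b ∈ {3}.
Local minima of P (where P''>0): P(-4)=-1056, P(3)=-27. Local minima of Q: Q(3)=-27.
So the global minimum of psi is P(-4) + Q(3) + 5 = -1056 − 27 + 5 = -1078, attained at (-4, 3).

(-4, 3)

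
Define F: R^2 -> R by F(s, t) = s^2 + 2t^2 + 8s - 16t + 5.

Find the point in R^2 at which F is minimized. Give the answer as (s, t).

(-4, 4)

F(s,t) separates as P(s) + Q(t) + 5, so its minimum is min P + min Q + 5.
P'(s) = 2s + 8 vanishes at s ∈ {-4}; Q'(t) = 4(t - 4) vanishes at t ∈ {4}.
Local minima of P (where P''>0): P(-4)=-16. Local minima of Q: Q(4)=-32.
So the global minimum of F is P(-4) + Q(4) + 5 = -16 − 32 + 5 = -43, attained at (-4, 4).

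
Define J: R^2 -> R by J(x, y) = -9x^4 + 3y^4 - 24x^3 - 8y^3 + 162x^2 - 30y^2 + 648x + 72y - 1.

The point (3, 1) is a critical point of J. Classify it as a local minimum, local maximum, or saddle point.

local maximum

The mixed partial ∂²J/∂x∂y is 0, so the Hessian at any point is diag(J_xx, J_yy) = diag(36(-3x^2 - 4x + 9), 12(3y^2 - 4y - 5)).
At (3, 1): H = diag(-1080, -72).
Both eigenvalues are negative, so H is negative definite: a local maximum.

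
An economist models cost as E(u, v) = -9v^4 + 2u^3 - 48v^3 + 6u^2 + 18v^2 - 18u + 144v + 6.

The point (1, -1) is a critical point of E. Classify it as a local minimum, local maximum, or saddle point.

local minimum

The mixed partial ∂²E/∂u∂v is 0, so the Hessian at any point is diag(E_uu, E_vv) = diag(12(u + 1), 36(-3v^2 - 8v + 1)).
At (1, -1): H = diag(24, 216).
Both eigenvalues are positive, so H is positive definite: a local minimum.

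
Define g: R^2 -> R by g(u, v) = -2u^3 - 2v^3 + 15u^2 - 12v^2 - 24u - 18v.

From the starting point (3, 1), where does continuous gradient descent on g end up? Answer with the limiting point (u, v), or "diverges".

diverges

g is separable, so gradient descent decouples: u follows -∂g/∂u, v follows -∂g/∂v.
∂g/∂u = -6(u - 4)(u - 1); at u=3 this is 12, so u decreases.
∂g/∂v = -6(v + 1)(v + 3); at v=1 this is -48, so v increases.
The v-coordinate has no critical point in that direction and runs off to infinity.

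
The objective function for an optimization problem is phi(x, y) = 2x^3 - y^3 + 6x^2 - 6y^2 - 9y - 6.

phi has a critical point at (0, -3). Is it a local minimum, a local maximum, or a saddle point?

local minimum

The mixed partial ∂²phi/∂x∂y is 0, so the Hessian at any point is diag(phi_xx, phi_yy) = diag(12(x + 1), -6(y + 2)).
At (0, -3): H = diag(12, 6).
Both eigenvalues are positive, so H is positive definite: a local minimum.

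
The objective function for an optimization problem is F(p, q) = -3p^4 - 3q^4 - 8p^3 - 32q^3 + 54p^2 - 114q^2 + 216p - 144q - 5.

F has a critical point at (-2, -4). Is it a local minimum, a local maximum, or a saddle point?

The mixed partial ∂²F/∂p∂q is 0, so the Hessian at any point is diag(F_pp, F_qq) = diag(12(-3p^2 - 4p + 9), -12(3q^2 + 16q + 19)).
At (-2, -4): H = diag(60, -36).
The eigenvalues have opposite signs, so H is indefinite: a saddle point.

saddle point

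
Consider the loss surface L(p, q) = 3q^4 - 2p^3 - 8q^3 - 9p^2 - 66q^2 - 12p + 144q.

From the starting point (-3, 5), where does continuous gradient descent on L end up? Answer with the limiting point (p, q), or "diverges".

L is separable, so gradient descent decouples: p follows -∂L/∂p, q follows -∂L/∂q.
∂L/∂p = -6(p + 1)(p + 2); at p=-3 this is -12, so p increases.
∂L/∂q = 12(q - 4)(q - 1)(q + 3); at q=5 this is 384, so q decreases.
p converges to its nearest critical value -2 (a local min of the p-part); q converges to 4. The iterate converges to (-2, 4).

(-2, 4)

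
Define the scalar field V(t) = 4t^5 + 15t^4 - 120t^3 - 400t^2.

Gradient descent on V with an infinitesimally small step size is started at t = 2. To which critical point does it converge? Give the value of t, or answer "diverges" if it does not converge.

V'(t) = 20t(t - 4)(t + 2)(t + 5), so V'(2) = -2240.
Gradient descent moves in the -V' direction, i.e. t is increasing.
The nearest critical point in that direction is t = 4, where V'' = 4320 > 0 (a local minimum). The iterate converges there.

4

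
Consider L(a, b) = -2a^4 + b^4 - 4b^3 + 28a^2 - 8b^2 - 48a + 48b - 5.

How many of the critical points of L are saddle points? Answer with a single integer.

L separates as a function of a plus a function of b, so ∇L=0 decouples.
∂L/∂a = -8(a - 2)(a - 1)(a + 3) = 0 at a ∈ {-3, 1, 2}; ∂L/∂b = 4(b - 3)(b - 2)(b + 2) = 0 at b ∈ {-2, 2, 3}.
The Hessian is diagonal: diag(L_aa, L_bb). Second derivatives: L_aa(-3)=-160, L_aa(1)=32, L_aa(2)=-40; L_bb(-2)=80, L_bb(2)=-16, L_bb(3)=20.
Saddle points occur where the two diagonal entries have opposite signs: (-3, -2), (-3, 3), (1, 2), (2, -2), (2, 3). Count: 5.

5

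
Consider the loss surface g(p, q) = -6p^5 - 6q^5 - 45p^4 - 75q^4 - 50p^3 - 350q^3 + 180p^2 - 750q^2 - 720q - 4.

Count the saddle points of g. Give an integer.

g separates as a function of p plus a function of q, so ∇g=0 decouples.
∂g/∂p = -30p(p - 1)(p + 3)(p + 4) = 0 at p ∈ {-4, -3, 0, 1}; ∂g/∂q = -30(q + 1)(q + 2)(q + 3)(q + 4) = 0 at q ∈ {-4, -3, -2, -1}.
The Hessian is diagonal: diag(g_pp, g_qq). Second derivatives: g_pp(-4)=600, g_pp(-3)=-360, g_pp(0)=360, g_pp(1)=-600; g_qq(-4)=180, g_qq(-3)=-60, g_qq(-2)=60, g_qq(-1)=-180.
Saddle points occur where the two diagonal entries have opposite signs: (-4, -3), (-4, -1), (-3, -4), (-3, -2), (0, -3), (0, -1), (1, -4), (1, -2). Count: 8.

8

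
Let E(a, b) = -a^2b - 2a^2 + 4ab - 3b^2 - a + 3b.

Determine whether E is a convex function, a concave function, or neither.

neither

The term -a^2b is cubic, so the Hessian is not constant.
∂²E/∂a² = -2b - 4, which takes both signs as b varies (negative for sufficiently large b). A diagonal entry of the Hessian changing sign means the Hessian is neither positive- nor negative-semidefinite on all of R^2.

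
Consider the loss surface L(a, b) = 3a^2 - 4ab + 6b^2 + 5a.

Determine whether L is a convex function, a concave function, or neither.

convex

L is quadratic, so its Hessian is the constant matrix H = [[6, -4], [-4, 12]].
det(H) = 56, tr(H) = 18.
det(H) > 0 and tr(H) > 0, so H is positive definite everywhere: convex.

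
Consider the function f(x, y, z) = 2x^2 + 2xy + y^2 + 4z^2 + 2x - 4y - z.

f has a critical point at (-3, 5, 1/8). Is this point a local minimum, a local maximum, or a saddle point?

The Hessian is constant: H = [[4, 2, 0], [2, 2, 0], [0, 0, 8]].
Leading principal minors: Δ₁ = 4, Δ₂ = 4, Δ₃ = 32.
All leading minors are positive, so H is positive definite: a local minimum.

local minimum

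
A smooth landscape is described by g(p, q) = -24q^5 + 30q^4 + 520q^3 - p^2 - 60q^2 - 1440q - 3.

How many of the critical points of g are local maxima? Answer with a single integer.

g separates as a function of p plus a function of q, so ∇g=0 decouples.
∂g/∂p = -2p = 0 at p ∈ {0}; ∂g/∂q = -120(q - 4)(q - 1)(q + 1)(q + 3) = 0 at q ∈ {-3, -1, 1, 4}.
The Hessian is diagonal: diag(g_pp, g_qq). Second derivatives: g_pp(0)=-2; g_qq(-3)=6720, g_qq(-1)=-2400, g_qq(1)=2880, g_qq(4)=-12600.
Local maxima occur where both diagonal entries negative: (0, -1), (0, 4). Count: 2.

2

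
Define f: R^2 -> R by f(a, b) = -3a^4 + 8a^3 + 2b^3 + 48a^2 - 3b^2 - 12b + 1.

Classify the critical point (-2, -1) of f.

The mixed partial ∂²f/∂a∂b is 0, so the Hessian at any point is diag(f_aa, f_bb) = diag(12(-3a^2 + 4a + 8), 6(2b - 1)).
At (-2, -1): H = diag(-144, -18).
Both eigenvalues are negative, so H is negative definite: a local maximum.

local maximum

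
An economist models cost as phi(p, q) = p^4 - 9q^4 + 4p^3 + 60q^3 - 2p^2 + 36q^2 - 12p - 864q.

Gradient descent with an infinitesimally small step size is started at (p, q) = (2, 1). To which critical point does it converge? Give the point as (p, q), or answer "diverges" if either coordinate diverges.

(1, 3)

phi is separable, so gradient descent decouples: p follows -∂phi/∂p, q follows -∂phi/∂q.
∂phi/∂p = 4(p - 1)(p + 1)(p + 3); at p=2 this is 60, so p decreases.
∂phi/∂q = -36(q - 4)(q - 3)(q + 2); at q=1 this is -648, so q increases.
p converges to its nearest critical value 1 (a local min of the p-part); q converges to 3. The iterate converges to (1, 3).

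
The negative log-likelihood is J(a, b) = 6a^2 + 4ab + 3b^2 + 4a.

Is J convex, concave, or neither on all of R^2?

convex

J is quadratic, so its Hessian is the constant matrix H = [[12, 4], [4, 6]].
det(H) = 56, tr(H) = 18.
det(H) > 0 and tr(H) > 0, so H is positive definite everywhere: convex.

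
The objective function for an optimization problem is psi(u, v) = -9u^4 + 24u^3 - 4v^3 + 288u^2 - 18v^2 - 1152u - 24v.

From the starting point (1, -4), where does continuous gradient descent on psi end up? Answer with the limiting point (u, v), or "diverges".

psi is separable, so gradient descent decouples: u follows -∂psi/∂u, v follows -∂psi/∂v.
∂psi/∂u = -36(u - 4)(u - 2)(u + 4); at u=1 this is -540, so u increases.
∂psi/∂v = -12(v + 1)(v + 2); at v=-4 this is -72, so v increases.
u converges to its nearest critical value 2 (a local min of the u-part); v converges to -2. The iterate converges to (2, -2).

(2, -2)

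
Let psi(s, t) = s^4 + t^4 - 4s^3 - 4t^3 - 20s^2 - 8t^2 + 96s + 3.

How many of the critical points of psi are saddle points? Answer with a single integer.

4

psi separates as a function of s plus a function of t, so ∇psi=0 decouples.
∂psi/∂s = 4(s - 4)(s - 2)(s + 3) = 0 at s ∈ {-3, 2, 4}; ∂psi/∂t = 4t(t - 4)(t + 1) = 0 at t ∈ {-1, 0, 4}.
The Hessian is diagonal: diag(psi_ss, psi_tt). Second derivatives: psi_ss(-3)=140, psi_ss(2)=-40, psi_ss(4)=56; psi_tt(-1)=20, psi_tt(0)=-16, psi_tt(4)=80.
Saddle points occur where the two diagonal entries have opposite signs: (-3, 0), (2, -1), (2, 4), (4, 0). Count: 4.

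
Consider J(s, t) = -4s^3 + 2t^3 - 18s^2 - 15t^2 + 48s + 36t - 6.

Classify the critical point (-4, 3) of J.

The mixed partial ∂²J/∂s∂t is 0, so the Hessian at any point is diag(J_ss, J_tt) = diag(-12(2s + 3), 6(2t - 5)).
At (-4, 3): H = diag(60, 6).
Both eigenvalues are positive, so H is positive definite: a local minimum.

local minimum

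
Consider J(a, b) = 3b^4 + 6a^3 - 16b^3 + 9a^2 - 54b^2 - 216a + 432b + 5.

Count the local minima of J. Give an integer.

J separates as a function of a plus a function of b, so ∇J=0 decouples.
∂J/∂a = 18(a - 3)(a + 4) = 0 at a ∈ {-4, 3}; ∂J/∂b = 12(b - 4)(b - 3)(b + 3) = 0 at b ∈ {-3, 3, 4}.
The Hessian is diagonal: diag(J_aa, J_bb). Second derivatives: J_aa(-4)=-126, J_aa(3)=126; J_bb(-3)=504, J_bb(3)=-72, J_bb(4)=84.
Local minima occur where both diagonal entries positive: (3, -3), (3, 4). Count: 2.

2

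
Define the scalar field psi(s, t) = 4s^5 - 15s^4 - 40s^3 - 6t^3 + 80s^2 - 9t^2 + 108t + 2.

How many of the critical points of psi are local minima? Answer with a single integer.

2

psi separates as a function of s plus a function of t, so ∇psi=0 decouples.
∂psi/∂s = 20s(s - 4)(s - 1)(s + 2) = 0 at s ∈ {-2, 0, 1, 4}; ∂psi/∂t = -18(t - 2)(t + 3) = 0 at t ∈ {-3, 2}.
The Hessian is diagonal: diag(psi_ss, psi_tt). Second derivatives: psi_ss(-2)=-720, psi_ss(0)=160, psi_ss(1)=-180, psi_ss(4)=1440; psi_tt(-3)=90, psi_tt(2)=-90.
Local minima occur where both diagonal entries positive: (0, -3), (4, -3). Count: 2.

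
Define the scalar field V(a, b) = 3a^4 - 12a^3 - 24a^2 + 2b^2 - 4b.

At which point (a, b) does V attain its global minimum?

V(a,b) separates as P(a) + Q(b), so its minimum is min P + min Q.
P'(a) = 12a(a - 4)(a + 1) vanishes at a ∈ {-1, 0, 4}; Q'(b) = 4b - 4 vanishes at b ∈ {1}.
Local minima of P (where P''>0): P(-1)=-9, P(4)=-384. Local minima of Q: Q(1)=-2.
So the global minimum of V is P(4) + Q(1) = -384 − 2 = -386, attained at (4, 1).

(4, 1)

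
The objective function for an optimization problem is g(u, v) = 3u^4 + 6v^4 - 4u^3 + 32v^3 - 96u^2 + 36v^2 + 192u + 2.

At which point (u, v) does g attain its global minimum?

g(u,v) separates as P(u) + Q(v) + 2, so its minimum is min P + min Q + 2.
P'(u) = 12(u - 4)(u - 1)(u + 4) vanishes at u ∈ {-4, 1, 4}; Q'(v) = 24v(v + 1)(v + 3) vanishes at v ∈ {-3, -1, 0}.
Local minima of P (where P''>0): P(-4)=-1280, P(4)=-256. Local minima of Q: Q(-3)=-54, Q(0)=0.
So the global minimum of g is P(-4) + Q(-3) + 2 = -1280 − 54 + 2 = -1332, attained at (-4, -3).

(-4, -3)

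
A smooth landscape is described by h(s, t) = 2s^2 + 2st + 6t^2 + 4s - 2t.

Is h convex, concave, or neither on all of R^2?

convex

h is quadratic, so its Hessian is the constant matrix H = [[4, 2], [2, 12]].
det(H) = 44, tr(H) = 16.
det(H) > 0 and tr(H) > 0, so H is positive definite everywhere: convex.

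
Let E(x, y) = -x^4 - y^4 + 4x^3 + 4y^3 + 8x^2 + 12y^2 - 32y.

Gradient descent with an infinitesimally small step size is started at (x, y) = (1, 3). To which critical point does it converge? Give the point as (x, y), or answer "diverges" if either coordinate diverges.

(0, 1)

E is separable, so gradient descent decouples: x follows -∂E/∂x, y follows -∂E/∂y.
∂E/∂x = -4x(x - 4)(x + 1); at x=1 this is 24, so x decreases.
∂E/∂y = -4(y - 4)(y - 1)(y + 2); at y=3 this is 40, so y decreases.
x converges to its nearest critical value 0 (a local min of the x-part); y converges to 1. The iterate converges to (0, 1).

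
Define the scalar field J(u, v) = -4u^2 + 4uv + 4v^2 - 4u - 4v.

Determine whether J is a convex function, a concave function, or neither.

neither

J is quadratic, so its Hessian is the constant matrix H = [[-8, 4], [4, 8]].
det(H) = -80, tr(H) = 0.
det(H) < 0, so H is indefinite: neither convex nor concave.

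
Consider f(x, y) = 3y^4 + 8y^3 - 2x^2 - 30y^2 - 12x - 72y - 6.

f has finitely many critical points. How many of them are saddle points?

f separates as a function of x plus a function of y, so ∇f=0 decouples.
∂f/∂x = -4(x + 3) = 0 at x ∈ {-3}; ∂f/∂y = 12(y - 2)(y + 1)(y + 3) = 0 at y ∈ {-3, -1, 2}.
The Hessian is diagonal: diag(f_xx, f_yy). Second derivatives: f_xx(-3)=-4; f_yy(-3)=120, f_yy(-1)=-72, f_yy(2)=180.
Saddle points occur where the two diagonal entries have opposite signs: (-3, -3), (-3, 2). Count: 2.

2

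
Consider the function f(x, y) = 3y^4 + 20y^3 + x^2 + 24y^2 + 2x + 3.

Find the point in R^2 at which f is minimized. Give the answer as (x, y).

f(x,y) separates as P(x) + Q(y) + 3, so its minimum is min P + min Q + 3.
P'(x) = 2x + 2 vanishes at x ∈ {-1}; Q'(y) = 12y(y + 1)(y + 4) vanishes at y ∈ {-4, -1, 0}.
Local minima of P (where P''>0): P(-1)=-1. Local minima of Q: Q(-4)=-128, Q(0)=0.
So the global minimum of f is P(-1) + Q(-4) + 3 = -1 − 128 + 3 = -126, attained at (-1, -4).

(-1, -4)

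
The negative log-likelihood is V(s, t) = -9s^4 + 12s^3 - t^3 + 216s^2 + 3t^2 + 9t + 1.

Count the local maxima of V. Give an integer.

2

V separates as a function of s plus a function of t, so ∇V=0 decouples.
∂V/∂s = -36s(s - 4)(s + 3) = 0 at s ∈ {-3, 0, 4}; ∂V/∂t = -3(t - 3)(t + 1) = 0 at t ∈ {-1, 3}.
The Hessian is diagonal: diag(V_ss, V_tt). Second derivatives: V_ss(-3)=-756, V_ss(0)=432, V_ss(4)=-1008; V_tt(-1)=12, V_tt(3)=-12.
Local maxima occur where both diagonal entries negative: (-3, 3), (4, 3). Count: 2.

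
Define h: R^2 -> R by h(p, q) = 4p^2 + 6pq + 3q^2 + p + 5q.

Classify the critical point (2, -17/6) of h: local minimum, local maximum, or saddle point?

The Hessian of h is constant: H = [[8, 6], [6, 6]].
det(H) = 8·6 − 6² = 12.
det(H) > 0 and tr(H) = 14 > 0, so H is positive definite and the point is a local minimum.

local minimum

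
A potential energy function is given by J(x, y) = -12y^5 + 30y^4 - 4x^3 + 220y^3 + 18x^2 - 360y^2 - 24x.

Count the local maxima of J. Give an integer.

2

J separates as a function of x plus a function of y, so ∇J=0 decouples.
∂J/∂x = -12(x - 2)(x - 1) = 0 at x ∈ {1, 2}; ∂J/∂y = -60y(y - 4)(y - 1)(y + 3) = 0 at y ∈ {-3, 0, 1, 4}.
The Hessian is diagonal: diag(J_xx, J_yy). Second derivatives: J_xx(1)=12, J_xx(2)=-12; J_yy(-3)=5040, J_yy(0)=-720, J_yy(1)=720, J_yy(4)=-5040.
Local maxima occur where both diagonal entries negative: (2, 0), (2, 4). Count: 2.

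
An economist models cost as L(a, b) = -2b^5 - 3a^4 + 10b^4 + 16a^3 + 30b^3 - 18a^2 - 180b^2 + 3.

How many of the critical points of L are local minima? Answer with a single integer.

L separates as a function of a plus a function of b, so ∇L=0 decouples.
∂L/∂a = -12a(a - 3)(a - 1) = 0 at a ∈ {0, 1, 3}; ∂L/∂b = -10b(b - 4)(b - 3)(b + 3) = 0 at b ∈ {-3, 0, 3, 4}.
The Hessian is diagonal: diag(L_aa, L_bb). Second derivatives: L_aa(0)=-36, L_aa(1)=24, L_aa(3)=-72; L_bb(-3)=1260, L_bb(0)=-360, L_bb(3)=180, L_bb(4)=-280.
Local minima occur where both diagonal entries positive: (1, -3), (1, 3). Count: 2.

2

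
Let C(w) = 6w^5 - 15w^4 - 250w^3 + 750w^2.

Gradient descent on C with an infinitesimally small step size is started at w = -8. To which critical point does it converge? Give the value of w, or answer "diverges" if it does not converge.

C'(w) = 30w(w - 5)(w - 2)(w + 5), so C'(-8) = 93600.
Gradient descent moves in the -C' direction, i.e. w is decreasing.
There is no critical point below w=-8, and C' keeps the same sign, so the iterate runs off to −∞.

diverges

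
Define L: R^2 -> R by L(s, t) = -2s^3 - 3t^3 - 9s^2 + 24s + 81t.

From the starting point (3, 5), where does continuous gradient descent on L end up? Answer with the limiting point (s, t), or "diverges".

diverges

L is separable, so gradient descent decouples: s follows -∂L/∂s, t follows -∂L/∂t.
∂L/∂s = -6(s - 1)(s + 4); at s=3 this is -84, so s increases.
∂L/∂t = -9(t - 3)(t + 3); at t=5 this is -144, so t increases.
The s-coordinate has no critical point in that direction and runs off to infinity.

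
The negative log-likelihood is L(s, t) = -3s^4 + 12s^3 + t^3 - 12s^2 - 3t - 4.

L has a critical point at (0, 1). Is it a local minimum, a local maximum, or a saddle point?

The mixed partial ∂²L/∂s∂t is 0, so the Hessian at any point is diag(L_ss, L_tt) = diag(12(-3s^2 + 6s - 2), 6t).
At (0, 1): H = diag(-24, 6).
The eigenvalues have opposite signs, so H is indefinite: a saddle point.

saddle point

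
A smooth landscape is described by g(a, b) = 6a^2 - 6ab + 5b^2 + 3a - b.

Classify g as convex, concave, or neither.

convex

g is quadratic, so its Hessian is the constant matrix H = [[12, -6], [-6, 10]].
det(H) = 84, tr(H) = 22.
det(H) > 0 and tr(H) > 0, so H is positive definite everywhere: convex.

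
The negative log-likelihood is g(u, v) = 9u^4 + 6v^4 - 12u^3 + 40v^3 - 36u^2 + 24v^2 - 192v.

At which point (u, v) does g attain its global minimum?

(2, 1)

g(u,v) separates as P(u) + Q(v), so its minimum is min P + min Q.
P'(u) = 36u(u - 2)(u + 1) vanishes at u ∈ {-1, 0, 2}; Q'(v) = 24(v - 1)(v + 2)(v + 4) vanishes at v ∈ {-4, -2, 1}.
Local minima of P (where P''>0): P(-1)=-15, P(2)=-96. Local minima of Q: Q(-4)=128, Q(1)=-122.
So the global minimum of g is P(2) + Q(1) = -96 − 122 = -218, attained at (2, 1).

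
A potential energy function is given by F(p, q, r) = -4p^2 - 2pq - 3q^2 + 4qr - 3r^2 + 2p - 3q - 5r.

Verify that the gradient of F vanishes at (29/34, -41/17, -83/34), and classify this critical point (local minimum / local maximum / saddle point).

∇F = (-8p - 2q + 2, -2p - 6q + 4r - 3, 4q - 6r - 5); substituting (29/34, -41/17, -83/34) gives ∇F = (0, 0, 0), so (29/34, -41/17, -83/34) is indeed a critical point.
The Hessian is constant: H = [[-8, -2, 0], [-2, -6, 4], [0, 4, -6]].
Leading principal minors: Δ₁ = -8, Δ₂ = 44, Δ₃ = -136.
The minors alternate sign starting negative (−, +, −), so H is negative definite: a local maximum.

local maximum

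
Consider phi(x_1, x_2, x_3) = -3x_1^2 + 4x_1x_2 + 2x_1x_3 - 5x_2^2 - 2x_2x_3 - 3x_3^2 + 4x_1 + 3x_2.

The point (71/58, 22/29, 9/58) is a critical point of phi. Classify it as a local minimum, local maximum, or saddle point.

local maximum

The Hessian is constant: H = [[-6, 4, 2], [4, -10, -2], [2, -2, -6]].
Leading principal minors: Δ₁ = -6, Δ₂ = 44, Δ₃ = -232.
The minors alternate sign starting negative (−, +, −), so H is negative definite: a local maximum.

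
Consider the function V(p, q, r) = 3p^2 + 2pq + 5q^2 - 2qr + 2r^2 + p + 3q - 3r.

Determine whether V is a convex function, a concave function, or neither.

convex

V is quadratic, so its Hessian is the constant matrix H = [[6, 2, 0], [2, 10, -2], [0, -2, 4]].
Leading principal minors: 6, 56, 200.
All positive ⇒ H ≻ 0 ⇒ convex.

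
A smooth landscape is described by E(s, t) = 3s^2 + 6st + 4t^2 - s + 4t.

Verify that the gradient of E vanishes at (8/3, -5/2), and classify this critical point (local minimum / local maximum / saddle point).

∇E = (6s + 6t - 1, 6s + 8t + 4); substituting (8/3, -5/2) gives ∇E = (0, 0), so (8/3, -5/2) is indeed a critical point.
The Hessian of E is constant: H = [[6, 6], [6, 8]].
det(H) = 6·8 − 6² = 12.
det(H) > 0 and tr(H) = 14 > 0, so H is positive definite and the point is a local minimum.

local minimum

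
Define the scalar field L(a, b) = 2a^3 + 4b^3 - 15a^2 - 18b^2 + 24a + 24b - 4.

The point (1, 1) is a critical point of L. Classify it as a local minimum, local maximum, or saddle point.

local maximum

The mixed partial ∂²L/∂a∂b is 0, so the Hessian at any point is diag(L_aa, L_bb) = diag(6(2a - 5), 12(2b - 3)).
At (1, 1): H = diag(-18, -12).
Both eigenvalues are negative, so H is negative definite: a local maximum.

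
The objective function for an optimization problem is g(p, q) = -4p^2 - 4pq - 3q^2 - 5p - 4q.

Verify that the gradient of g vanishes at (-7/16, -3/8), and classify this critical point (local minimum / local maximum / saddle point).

∇g = (-8p - 4q - 5, -4p - 6q - 4); substituting (-7/16, -3/8) gives ∇g = (0, 0), so (-7/16, -3/8) is indeed a critical point.
The Hessian of g is constant: H = [[-8, -4], [-4, -6]].
det(H) = (-8)·(-6) − (-4)² = 32.
det(H) > 0 and tr(H) = -14 < 0, so H is negative definite and the point is a local maximum.

local maximum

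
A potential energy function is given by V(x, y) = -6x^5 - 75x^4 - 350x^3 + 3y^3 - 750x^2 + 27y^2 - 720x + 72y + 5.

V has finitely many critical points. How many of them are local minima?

V separates as a function of x plus a function of y, so ∇V=0 decouples.
∂V/∂x = -30(x + 1)(x + 2)(x + 3)(x + 4) = 0 at x ∈ {-4, -3, -2, -1}; ∂V/∂y = 9(y + 2)(y + 4) = 0 at y ∈ {-4, -2}.
The Hessian is diagonal: diag(V_xx, V_yy). Second derivatives: V_xx(-4)=180, V_xx(-3)=-60, V_xx(-2)=60, V_xx(-1)=-180; V_yy(-4)=-18, V_yy(-2)=18.
Local minima occur where both diagonal entries positive: (-4, -2), (-2, -2). Count: 2.

2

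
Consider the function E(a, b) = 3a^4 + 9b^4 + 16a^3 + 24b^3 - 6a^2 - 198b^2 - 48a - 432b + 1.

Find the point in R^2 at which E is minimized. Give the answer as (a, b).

(-4, 3)

E(a,b) separates as P(a) + Q(b) + 1, so its minimum is min P + min Q + 1.
P'(a) = 12(a - 1)(a + 1)(a + 4) vanishes at a ∈ {-4, -1, 1}; Q'(b) = 36(b - 3)(b + 1)(b + 4) vanishes at b ∈ {-4, -1, 3}.
Local minima of P (where P''>0): P(-4)=-160, P(1)=-35. Local minima of Q: Q(-4)=-672, Q(3)=-1701.
So the global minimum of E is P(-4) + Q(3) + 1 = -160 − 1701 + 1 = -1860, attained at (-4, 3).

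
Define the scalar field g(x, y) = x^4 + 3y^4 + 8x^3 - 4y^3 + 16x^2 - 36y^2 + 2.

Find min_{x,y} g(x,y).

-187

g(x,y) separates as P(x) + Q(y) + 2, so its minimum is min P + min Q + 2.
P'(x) = 4x(x + 2)(x + 4) vanishes at x ∈ {-4, -2, 0}; Q'(y) = 12y(y - 3)(y + 2) vanishes at y ∈ {-2, 0, 3}.
Local minima of P (where P''>0): P(-4)=0, P(0)=0. Local minima of Q: Q(-2)=-64, Q(3)=-189.
So the global minimum of g is P(-4) + Q(3) + 2 = 0 − 189 + 2 = -187, attained at (-4, 3).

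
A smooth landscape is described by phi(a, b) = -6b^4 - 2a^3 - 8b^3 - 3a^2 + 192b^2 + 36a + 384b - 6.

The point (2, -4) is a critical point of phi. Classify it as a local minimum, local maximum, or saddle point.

The mixed partial ∂²phi/∂a∂b is 0, so the Hessian at any point is diag(phi_aa, phi_bb) = diag(-6(2a + 1), 24(-3b^2 - 2b + 16)).
At (2, -4): H = diag(-30, -576).
Both eigenvalues are negative, so H is negative definite: a local maximum.

local maximum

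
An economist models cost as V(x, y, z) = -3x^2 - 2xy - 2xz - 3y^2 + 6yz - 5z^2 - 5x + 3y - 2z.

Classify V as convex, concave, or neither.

V is quadratic, so its Hessian is the constant matrix H = [[-6, -2, -2], [-2, -6, 6], [-2, 6, -10]].
Leading principal minors: -6, 32, -32.
Signs alternate −, +, − ⇒ H ≺ 0 ⇒ concave.

concave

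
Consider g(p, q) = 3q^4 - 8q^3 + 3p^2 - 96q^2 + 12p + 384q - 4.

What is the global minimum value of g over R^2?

g(p,q) separates as A(p) + B(q) − 4, so its minimum is min A + min B − 4.
A'(p) = 6p + 12 vanishes at p ∈ {-2}; B'(q) = 12(q - 4)(q - 2)(q + 4) vanishes at q ∈ {-4, 2, 4}.
Local minima of A (where A''>0): A(-2)=-12. Local minima of B: B(-4)=-1792, B(4)=256.
So the global minimum of g is A(-2) + B(-4) − 4 = -12 − 1792 − 4 = -1808, attained at (-2, -4).

-1808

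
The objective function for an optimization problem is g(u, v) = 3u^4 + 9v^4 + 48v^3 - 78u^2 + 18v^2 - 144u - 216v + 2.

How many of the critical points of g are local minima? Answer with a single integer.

4

g separates as a function of u plus a function of v, so ∇g=0 decouples.
∂g/∂u = 12(u - 4)(u + 1)(u + 3) = 0 at u ∈ {-3, -1, 4}; ∂g/∂v = 36(v - 1)(v + 2)(v + 3) = 0 at v ∈ {-3, -2, 1}.
The Hessian is diagonal: diag(g_uu, g_vv). Second derivatives: g_uu(-3)=168, g_uu(-1)=-120, g_uu(4)=420; g_vv(-3)=144, g_vv(-2)=-108, g_vv(1)=432.
Local minima occur where both diagonal entries positive: (-3, -3), (-3, 1), (4, -3), (4, 1). Count: 4.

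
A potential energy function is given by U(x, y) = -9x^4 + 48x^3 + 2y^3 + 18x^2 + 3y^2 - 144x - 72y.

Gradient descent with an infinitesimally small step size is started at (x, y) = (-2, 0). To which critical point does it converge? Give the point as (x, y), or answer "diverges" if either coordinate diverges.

U is separable, so gradient descent decouples: x follows -∂U/∂x, y follows -∂U/∂y.
∂U/∂x = -36(x - 4)(x - 1)(x + 1); at x=-2 this is 648, so x decreases.
∂U/∂y = 6(y - 3)(y + 4); at y=0 this is -72, so y increases.
The x-coordinate has no critical point in that direction and runs off to infinity.

diverges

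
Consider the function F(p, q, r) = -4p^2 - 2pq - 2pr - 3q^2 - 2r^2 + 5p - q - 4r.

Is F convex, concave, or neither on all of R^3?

concave

F is quadratic, so its Hessian is the constant matrix H = [[-8, -2, -2], [-2, -6, 0], [-2, 0, -4]].
Leading principal minors: -8, 44, -152.
Signs alternate −, +, − ⇒ H ≺ 0 ⇒ concave.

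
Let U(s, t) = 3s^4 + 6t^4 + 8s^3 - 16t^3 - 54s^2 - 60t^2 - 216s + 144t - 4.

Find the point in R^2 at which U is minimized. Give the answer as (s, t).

(3, -2)

U(s,t) separates as P(s) + Q(t) − 4, so its minimum is min P + min Q − 4.
P'(s) = 12(s - 3)(s + 2)(s + 3) vanishes at s ∈ {-3, -2, 3}; Q'(t) = 24(t - 3)(t - 1)(t + 2) vanishes at t ∈ {-2, 1, 3}.
Local minima of P (where P''>0): P(-3)=189, P(3)=-675. Local minima of Q: Q(-2)=-304, Q(3)=-54.
So the global minimum of U is P(3) + Q(-2) − 4 = -675 − 304 − 4 = -983, attained at (3, -2).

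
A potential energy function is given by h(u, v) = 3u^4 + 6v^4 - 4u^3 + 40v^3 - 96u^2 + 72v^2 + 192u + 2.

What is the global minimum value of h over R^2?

h(u,v) separates as P(u) + Q(v) + 2, so its minimum is min P + min Q + 2.
P'(u) = 12(u - 4)(u - 1)(u + 4) vanishes at u ∈ {-4, 1, 4}; Q'(v) = 24v(v + 2)(v + 3) vanishes at v ∈ {-3, -2, 0}.
Local minima of P (where P''>0): P(-4)=-1280, P(4)=-256. Local minima of Q: Q(-3)=54, Q(0)=0.
So the global minimum of h is P(-4) + Q(0) + 2 = -1280 + 0 + 2 = -1278, attained at (-4, 0).

-1278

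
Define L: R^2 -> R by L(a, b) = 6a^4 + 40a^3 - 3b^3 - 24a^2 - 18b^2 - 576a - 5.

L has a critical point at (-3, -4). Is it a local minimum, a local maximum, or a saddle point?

The mixed partial ∂²L/∂a∂b is 0, so the Hessian at any point is diag(L_aa, L_bb) = diag(24(3a^2 + 10a - 2), -18(b + 2)).
At (-3, -4): H = diag(-120, 36).
The eigenvalues have opposite signs, so H is indefinite: a saddle point.

saddle point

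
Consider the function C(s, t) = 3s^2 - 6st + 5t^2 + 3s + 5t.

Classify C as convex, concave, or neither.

C is quadratic, so its Hessian is the constant matrix H = [[6, -6], [-6, 10]].
det(H) = 24, tr(H) = 16.
det(H) > 0 and tr(H) > 0, so H is positive definite everywhere: convex.

convex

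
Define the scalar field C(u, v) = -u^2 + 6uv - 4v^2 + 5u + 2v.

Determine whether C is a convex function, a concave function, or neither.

neither

C is quadratic, so its Hessian is the constant matrix H = [[-2, 6], [6, -8]].
det(H) = -20, tr(H) = -10.
det(H) < 0, so H is indefinite: neither convex nor concave.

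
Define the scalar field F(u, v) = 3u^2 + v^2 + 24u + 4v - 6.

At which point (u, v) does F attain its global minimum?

F(u,v) separates as P(u) + Q(v) − 6, so its minimum is min P + min Q − 6.
P'(u) = 6u + 24 vanishes at u ∈ {-4}; Q'(v) = 2v + 4 vanishes at v ∈ {-2}.
Local minima of P (where P''>0): P(-4)=-48. Local minima of Q: Q(-2)=-4.
So the global minimum of F is P(-4) + Q(-2) − 6 = -48 − 4 − 6 = -58, attained at (-4, -2).

(-4, -2)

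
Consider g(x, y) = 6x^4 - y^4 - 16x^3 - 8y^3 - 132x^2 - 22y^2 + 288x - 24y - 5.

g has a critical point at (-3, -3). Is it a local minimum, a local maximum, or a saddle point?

saddle point

The mixed partial ∂²g/∂x∂y is 0, so the Hessian at any point is diag(g_xx, g_yy) = diag(24(3x^2 - 4x - 11), -4(3y^2 + 12y + 11)).
At (-3, -3): H = diag(672, -8).
The eigenvalues have opposite signs, so H is indefinite: a saddle point.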